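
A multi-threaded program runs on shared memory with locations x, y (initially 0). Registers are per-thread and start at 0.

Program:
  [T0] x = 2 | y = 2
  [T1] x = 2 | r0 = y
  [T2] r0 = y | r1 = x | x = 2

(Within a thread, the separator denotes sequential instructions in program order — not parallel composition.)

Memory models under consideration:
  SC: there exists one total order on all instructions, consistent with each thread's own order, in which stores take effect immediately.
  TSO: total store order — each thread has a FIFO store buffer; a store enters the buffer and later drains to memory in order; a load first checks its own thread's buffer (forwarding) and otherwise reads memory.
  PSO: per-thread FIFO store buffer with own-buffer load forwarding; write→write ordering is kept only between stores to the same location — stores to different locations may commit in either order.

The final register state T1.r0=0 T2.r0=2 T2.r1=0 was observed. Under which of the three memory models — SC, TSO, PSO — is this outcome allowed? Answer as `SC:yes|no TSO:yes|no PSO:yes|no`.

SC:no TSO:no PSO:yes

outcome vector order: (T1.r0,T2.r0,T2.r1)
SC: 6 outcomes — {(0,0,0) (0,0,2) (0,2,2) (2,0,0) (2,0,2) (2,2,2)}
TSO: 6 outcomes — {(0,0,0) (0,0,2) (0,2,2) (2,0,0) (2,0,2) (2,2,2)}
PSO: 8 outcomes — {(0,0,0) (0,0,2) (0,2,0) (0,2,2) (2,0,0) (2,0,2) (2,2,0) (2,2,2)}
target (0,2,0) ∈ {PSO}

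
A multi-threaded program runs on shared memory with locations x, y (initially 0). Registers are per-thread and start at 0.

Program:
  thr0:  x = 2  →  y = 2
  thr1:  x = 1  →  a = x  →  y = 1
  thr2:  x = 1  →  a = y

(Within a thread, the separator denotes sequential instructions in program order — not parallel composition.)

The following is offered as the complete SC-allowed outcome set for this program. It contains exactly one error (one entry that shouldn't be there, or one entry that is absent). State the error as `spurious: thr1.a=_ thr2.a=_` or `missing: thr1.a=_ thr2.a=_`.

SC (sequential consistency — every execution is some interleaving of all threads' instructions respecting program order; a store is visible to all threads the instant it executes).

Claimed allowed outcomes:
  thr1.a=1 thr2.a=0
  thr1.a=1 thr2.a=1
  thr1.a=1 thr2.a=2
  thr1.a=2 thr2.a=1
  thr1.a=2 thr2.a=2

missing: thr1.a=2 thr2.a=0

outcome vector order: (thr1.a,thr2.a)
SC (6): 1/0; 1/1; 1/2; 2/0; 2/1; 2/2
SC∖claimed = {2/0}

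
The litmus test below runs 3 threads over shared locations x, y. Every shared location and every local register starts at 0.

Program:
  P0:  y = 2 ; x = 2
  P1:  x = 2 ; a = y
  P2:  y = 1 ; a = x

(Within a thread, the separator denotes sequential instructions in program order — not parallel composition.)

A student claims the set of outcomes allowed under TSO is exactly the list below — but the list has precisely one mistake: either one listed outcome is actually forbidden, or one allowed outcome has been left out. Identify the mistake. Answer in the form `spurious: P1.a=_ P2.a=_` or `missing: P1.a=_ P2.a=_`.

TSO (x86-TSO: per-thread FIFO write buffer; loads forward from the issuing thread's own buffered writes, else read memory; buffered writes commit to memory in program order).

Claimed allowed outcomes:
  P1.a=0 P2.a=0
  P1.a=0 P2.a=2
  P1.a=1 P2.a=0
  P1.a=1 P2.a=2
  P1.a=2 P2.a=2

outcome vector order: (P1.a,P2.a)
TSO (6): 00; 02; 10; 12; 20; 22
TSO∖claimed = {20}

missing: P1.a=2 P2.a=0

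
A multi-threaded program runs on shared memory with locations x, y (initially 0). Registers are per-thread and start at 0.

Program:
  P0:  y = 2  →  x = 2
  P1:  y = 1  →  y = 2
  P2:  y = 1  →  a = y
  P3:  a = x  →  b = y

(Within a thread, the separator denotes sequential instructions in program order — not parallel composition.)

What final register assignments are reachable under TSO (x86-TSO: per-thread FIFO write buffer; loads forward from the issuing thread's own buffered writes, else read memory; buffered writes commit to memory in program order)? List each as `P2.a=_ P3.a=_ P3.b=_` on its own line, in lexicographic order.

outcome vector order: (P2.a,P3.a,P3.b)
|TSO outcomes| = 10

P2.a=1 P3.a=0 P3.b=0
P2.a=1 P3.a=0 P3.b=1
P2.a=1 P3.a=0 P3.b=2
P2.a=1 P3.a=2 P3.b=1
P2.a=1 P3.a=2 P3.b=2
P2.a=2 P3.a=0 P3.b=0
P2.a=2 P3.a=0 P3.b=1
P2.a=2 P3.a=0 P3.b=2
P2.a=2 P3.a=2 P3.b=1
P2.a=2 P3.a=2 P3.b=2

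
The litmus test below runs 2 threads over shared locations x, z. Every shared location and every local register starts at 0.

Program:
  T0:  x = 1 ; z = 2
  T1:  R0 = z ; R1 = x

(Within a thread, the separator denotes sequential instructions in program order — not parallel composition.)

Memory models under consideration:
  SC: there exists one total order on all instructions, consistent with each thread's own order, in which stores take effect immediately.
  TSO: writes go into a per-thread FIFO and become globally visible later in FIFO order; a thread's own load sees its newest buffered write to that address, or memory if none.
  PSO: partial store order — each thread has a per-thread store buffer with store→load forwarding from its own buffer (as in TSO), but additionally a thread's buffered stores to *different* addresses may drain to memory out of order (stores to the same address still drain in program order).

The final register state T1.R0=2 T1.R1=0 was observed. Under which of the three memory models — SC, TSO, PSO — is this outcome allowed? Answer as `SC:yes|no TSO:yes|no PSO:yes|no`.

SC:no TSO:no PSO:yes

outcome vector order: (T1.R0,T1.R1)
SC (3): 00; 01; 21
TSO (3): 00; 01; 21
PSO (4): 00; 01; 20; 21
target 20 ∈ {PSO}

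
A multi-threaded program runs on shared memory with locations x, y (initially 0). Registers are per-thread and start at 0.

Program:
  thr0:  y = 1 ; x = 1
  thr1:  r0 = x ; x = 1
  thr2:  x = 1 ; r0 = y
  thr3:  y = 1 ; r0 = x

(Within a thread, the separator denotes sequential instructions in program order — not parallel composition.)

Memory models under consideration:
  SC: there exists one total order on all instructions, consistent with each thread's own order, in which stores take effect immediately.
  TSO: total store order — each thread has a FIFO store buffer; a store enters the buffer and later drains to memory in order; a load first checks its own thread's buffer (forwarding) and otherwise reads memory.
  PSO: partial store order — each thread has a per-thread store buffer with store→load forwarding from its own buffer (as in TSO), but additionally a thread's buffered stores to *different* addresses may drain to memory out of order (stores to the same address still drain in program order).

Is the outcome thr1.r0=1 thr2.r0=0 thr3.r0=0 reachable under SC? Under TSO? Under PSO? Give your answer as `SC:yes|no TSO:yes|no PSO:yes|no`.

SC:no TSO:yes PSO:yes

outcome vector order: (thr1.r0,thr2.r0,thr3.r0)
SC: 6 outcomes — {(0,0,1) (0,1,0) (0,1,1) (1,0,1) (1,1,0) (1,1,1)}
TSO: 8 outcomes — {(0,0,0) (0,0,1) (0,1,0) (0,1,1) (1,0,0) (1,0,1) (1,1,0) (1,1,1)}
PSO: 8 outcomes — {(0,0,0) (0,0,1) (0,1,0) (0,1,1) (1,0,0) (1,0,1) (1,1,0) (1,1,1)}
target (1,0,0) ∈ {TSO,PSO}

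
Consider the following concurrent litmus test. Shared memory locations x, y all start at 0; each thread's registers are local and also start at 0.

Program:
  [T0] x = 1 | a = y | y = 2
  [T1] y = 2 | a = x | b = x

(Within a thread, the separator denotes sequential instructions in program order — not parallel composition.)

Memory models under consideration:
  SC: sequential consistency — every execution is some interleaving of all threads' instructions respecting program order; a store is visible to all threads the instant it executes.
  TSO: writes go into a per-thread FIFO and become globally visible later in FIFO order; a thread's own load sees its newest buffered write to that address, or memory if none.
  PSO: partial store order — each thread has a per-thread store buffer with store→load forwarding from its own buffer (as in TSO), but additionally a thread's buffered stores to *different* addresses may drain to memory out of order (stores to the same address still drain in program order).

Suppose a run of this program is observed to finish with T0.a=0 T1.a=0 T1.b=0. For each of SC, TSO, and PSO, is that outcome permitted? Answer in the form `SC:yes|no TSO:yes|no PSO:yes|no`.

SC:no TSO:yes PSO:yes

outcome vector order: (T0.a,T1.a,T1.b)
SC: 4 outcomes — {<0 1 1> <2 0 0> <2 0 1> <2 1 1>}
TSO: 6 outcomes — {<0 0 0> <0 0 1> <0 1 1> <2 0 0> <2 0 1> <2 1 1>}
PSO: 6 outcomes — {<0 0 0> <0 0 1> <0 1 1> <2 0 0> <2 0 1> <2 1 1>}
target <0 0 0> ∈ {TSO,PSO}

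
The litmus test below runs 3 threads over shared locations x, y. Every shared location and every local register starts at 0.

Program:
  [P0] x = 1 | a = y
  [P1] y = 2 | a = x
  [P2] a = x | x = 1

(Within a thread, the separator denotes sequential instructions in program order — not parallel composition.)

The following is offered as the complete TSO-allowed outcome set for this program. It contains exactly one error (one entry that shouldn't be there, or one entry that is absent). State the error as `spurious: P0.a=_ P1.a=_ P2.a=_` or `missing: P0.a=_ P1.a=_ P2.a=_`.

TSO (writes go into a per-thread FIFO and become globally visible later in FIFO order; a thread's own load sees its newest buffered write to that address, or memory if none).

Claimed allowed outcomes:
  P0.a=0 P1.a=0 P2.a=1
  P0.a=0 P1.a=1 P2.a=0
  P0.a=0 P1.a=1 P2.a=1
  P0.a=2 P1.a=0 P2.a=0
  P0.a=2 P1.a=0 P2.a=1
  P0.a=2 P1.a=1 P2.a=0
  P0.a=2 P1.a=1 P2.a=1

missing: P0.a=0 P1.a=0 P2.a=0

outcome vector order: (P0.a,P1.a,P2.a)
[TSO] allowed = {(0,0,0) (0,0,1) (0,1,0) (0,1,1) (2,0,0) (2,0,1) (2,1,0) (2,1,1)}
TSO∖claimed = {(0,0,0)}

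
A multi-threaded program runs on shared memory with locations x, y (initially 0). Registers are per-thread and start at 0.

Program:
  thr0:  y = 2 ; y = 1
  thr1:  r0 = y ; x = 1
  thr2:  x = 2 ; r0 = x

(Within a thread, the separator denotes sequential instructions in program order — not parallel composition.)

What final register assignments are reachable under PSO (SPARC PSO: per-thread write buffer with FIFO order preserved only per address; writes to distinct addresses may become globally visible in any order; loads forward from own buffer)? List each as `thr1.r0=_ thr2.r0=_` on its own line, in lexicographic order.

outcome vector order: (thr1.r0,thr2.r0)
|PSO outcomes| = 6

thr1.r0=0 thr2.r0=1
thr1.r0=0 thr2.r0=2
thr1.r0=1 thr2.r0=1
thr1.r0=1 thr2.r0=2
thr1.r0=2 thr2.r0=1
thr1.r0=2 thr2.r0=2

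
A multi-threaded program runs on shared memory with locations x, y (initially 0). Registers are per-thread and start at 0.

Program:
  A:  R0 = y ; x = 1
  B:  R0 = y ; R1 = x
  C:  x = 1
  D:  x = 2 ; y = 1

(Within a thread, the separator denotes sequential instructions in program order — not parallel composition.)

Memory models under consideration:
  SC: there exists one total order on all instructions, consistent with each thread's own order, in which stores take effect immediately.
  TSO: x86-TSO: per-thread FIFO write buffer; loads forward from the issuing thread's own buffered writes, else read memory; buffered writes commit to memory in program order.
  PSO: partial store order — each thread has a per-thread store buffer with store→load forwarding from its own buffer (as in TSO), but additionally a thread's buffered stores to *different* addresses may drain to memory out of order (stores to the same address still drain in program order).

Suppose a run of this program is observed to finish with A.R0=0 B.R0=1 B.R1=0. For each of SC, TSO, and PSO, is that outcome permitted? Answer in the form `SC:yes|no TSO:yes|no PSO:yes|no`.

outcome vector order: (A.R0,B.R0,B.R1)
SC: 10 outcomes — {(0,0,0), (0,0,1), (0,0,2), (0,1,1), (0,1,2), (1,0,0), (1,0,1), (1,0,2), (1,1,1), (1,1,2)}
TSO: 10 outcomes — {(0,0,0), (0,0,1), (0,0,2), (0,1,1), (0,1,2), (1,0,0), (1,0,1), (1,0,2), (1,1,1), (1,1,2)}
PSO: 12 outcomes — {(0,0,0), (0,0,1), (0,0,2), (0,1,0), (0,1,1), (0,1,2), (1,0,0), (1,0,1), (1,0,2), (1,1,0), (1,1,1), (1,1,2)}
target (0,1,0) ∈ {PSO}

SC:no TSO:no PSO:yes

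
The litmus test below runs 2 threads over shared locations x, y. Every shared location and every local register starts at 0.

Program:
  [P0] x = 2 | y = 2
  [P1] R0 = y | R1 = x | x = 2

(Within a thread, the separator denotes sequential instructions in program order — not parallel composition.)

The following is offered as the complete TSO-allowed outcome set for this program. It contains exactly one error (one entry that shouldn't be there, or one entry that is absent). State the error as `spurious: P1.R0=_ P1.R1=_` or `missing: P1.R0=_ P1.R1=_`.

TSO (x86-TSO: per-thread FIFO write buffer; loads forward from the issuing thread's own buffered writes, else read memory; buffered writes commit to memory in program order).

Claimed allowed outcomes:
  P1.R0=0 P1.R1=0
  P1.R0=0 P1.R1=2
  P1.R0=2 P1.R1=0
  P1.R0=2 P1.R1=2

outcome vector order: (P1.R0,P1.R1)
under TSO → <0 0> <0 2> <2 2>
claimed∖TSO = {<2 0>}

spurious: P1.R0=2 P1.R1=0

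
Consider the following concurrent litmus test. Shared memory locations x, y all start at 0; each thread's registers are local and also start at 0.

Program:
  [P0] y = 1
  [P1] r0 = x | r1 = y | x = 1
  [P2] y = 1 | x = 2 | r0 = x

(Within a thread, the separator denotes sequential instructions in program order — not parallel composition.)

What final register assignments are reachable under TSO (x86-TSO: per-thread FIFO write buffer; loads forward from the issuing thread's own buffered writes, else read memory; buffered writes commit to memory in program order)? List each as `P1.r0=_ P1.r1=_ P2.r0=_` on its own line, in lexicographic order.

outcome vector order: (P1.r0,P1.r1,P2.r0)
|TSO outcomes| = 6

P1.r0=0 P1.r1=0 P2.r0=1
P1.r0=0 P1.r1=0 P2.r0=2
P1.r0=0 P1.r1=1 P2.r0=1
P1.r0=0 P1.r1=1 P2.r0=2
P1.r0=2 P1.r1=1 P2.r0=1
P1.r0=2 P1.r1=1 P2.r0=2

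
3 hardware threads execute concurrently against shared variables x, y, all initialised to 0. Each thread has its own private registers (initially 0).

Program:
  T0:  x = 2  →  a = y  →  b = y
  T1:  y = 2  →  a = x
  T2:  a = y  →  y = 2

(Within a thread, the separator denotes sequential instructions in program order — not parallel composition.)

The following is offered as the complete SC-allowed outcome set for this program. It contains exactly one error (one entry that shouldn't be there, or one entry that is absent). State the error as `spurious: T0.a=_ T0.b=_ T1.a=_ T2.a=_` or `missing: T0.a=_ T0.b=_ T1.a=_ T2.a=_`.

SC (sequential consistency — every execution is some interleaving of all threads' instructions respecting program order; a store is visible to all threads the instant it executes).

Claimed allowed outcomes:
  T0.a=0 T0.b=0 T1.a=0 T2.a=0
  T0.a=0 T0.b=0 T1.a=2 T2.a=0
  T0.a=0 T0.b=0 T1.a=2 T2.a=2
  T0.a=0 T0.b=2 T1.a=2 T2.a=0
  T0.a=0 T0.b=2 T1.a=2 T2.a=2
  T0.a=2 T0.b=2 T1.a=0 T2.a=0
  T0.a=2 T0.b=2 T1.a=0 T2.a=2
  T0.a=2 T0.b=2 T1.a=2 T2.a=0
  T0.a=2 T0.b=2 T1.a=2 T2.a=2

outcome vector order: (T0.a,T0.b,T1.a,T2.a)
SC (8): <0 0 2 0>, <0 0 2 2>, <0 2 2 0>, <0 2 2 2>, <2 2 0 0>, <2 2 0 2>, <2 2 2 0>, <2 2 2 2>
claimed∖SC = {<0 0 0 0>}

spurious: T0.a=0 T0.b=0 T1.a=0 T2.a=0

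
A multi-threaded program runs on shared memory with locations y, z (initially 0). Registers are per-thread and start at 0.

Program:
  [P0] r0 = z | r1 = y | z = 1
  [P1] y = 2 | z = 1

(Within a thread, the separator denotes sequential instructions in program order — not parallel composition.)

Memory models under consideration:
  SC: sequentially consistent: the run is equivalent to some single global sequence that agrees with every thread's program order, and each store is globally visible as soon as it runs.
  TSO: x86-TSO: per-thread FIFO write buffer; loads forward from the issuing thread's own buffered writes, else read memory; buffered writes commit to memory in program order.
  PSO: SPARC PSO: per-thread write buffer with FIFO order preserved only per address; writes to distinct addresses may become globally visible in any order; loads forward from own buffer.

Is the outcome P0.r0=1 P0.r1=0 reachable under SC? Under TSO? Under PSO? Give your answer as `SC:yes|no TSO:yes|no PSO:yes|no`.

outcome vector order: (P0.r0,P0.r1)
SC: 3 outcomes — {0/0 0/2 1/2}
TSO: 3 outcomes — {0/0 0/2 1/2}
PSO: 4 outcomes — {0/0 0/2 1/0 1/2}
target 1/0 ∈ {PSO}

SC:no TSO:no PSO:yes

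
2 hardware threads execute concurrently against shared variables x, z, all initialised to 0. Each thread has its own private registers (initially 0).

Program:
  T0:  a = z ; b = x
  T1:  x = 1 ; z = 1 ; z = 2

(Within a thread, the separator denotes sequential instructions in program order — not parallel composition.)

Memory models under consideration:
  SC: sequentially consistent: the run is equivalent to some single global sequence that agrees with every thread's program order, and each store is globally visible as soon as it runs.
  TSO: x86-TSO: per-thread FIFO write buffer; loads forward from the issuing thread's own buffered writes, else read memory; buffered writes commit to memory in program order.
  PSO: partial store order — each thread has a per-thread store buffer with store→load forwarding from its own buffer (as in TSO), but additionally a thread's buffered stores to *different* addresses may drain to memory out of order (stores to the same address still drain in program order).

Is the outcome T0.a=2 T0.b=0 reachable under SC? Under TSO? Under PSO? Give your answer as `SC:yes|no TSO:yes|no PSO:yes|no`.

SC:no TSO:no PSO:yes

outcome vector order: (T0.a,T0.b)
SC: 4 outcomes — {<0 0>, <0 1>, <1 1>, <2 1>}
TSO: 4 outcomes — {<0 0>, <0 1>, <1 1>, <2 1>}
PSO: 6 outcomes — {<0 0>, <0 1>, <1 0>, <1 1>, <2 0>, <2 1>}
target <2 0> ∈ {PSO}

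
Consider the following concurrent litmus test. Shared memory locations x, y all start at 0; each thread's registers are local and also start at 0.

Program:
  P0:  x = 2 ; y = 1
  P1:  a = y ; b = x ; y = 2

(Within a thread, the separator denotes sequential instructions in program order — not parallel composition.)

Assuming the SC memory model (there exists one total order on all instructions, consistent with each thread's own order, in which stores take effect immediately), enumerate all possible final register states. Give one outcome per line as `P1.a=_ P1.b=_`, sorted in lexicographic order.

outcome vector order: (P1.a,P1.b)
|SC outcomes| = 3

P1.a=0 P1.b=0
P1.a=0 P1.b=2
P1.a=1 P1.b=2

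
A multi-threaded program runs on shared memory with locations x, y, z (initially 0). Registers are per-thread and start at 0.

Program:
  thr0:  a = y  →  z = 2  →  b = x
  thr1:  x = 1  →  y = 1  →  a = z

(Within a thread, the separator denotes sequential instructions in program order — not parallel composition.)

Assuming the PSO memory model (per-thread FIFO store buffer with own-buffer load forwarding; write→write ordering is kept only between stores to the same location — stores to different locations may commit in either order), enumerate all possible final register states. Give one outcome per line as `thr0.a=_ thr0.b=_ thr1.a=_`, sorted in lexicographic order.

outcome vector order: (thr0.a,thr0.b,thr1.a)
|PSO outcomes| = 8

thr0.a=0 thr0.b=0 thr1.a=0
thr0.a=0 thr0.b=0 thr1.a=2
thr0.a=0 thr0.b=1 thr1.a=0
thr0.a=0 thr0.b=1 thr1.a=2
thr0.a=1 thr0.b=0 thr1.a=0
thr0.a=1 thr0.b=0 thr1.a=2
thr0.a=1 thr0.b=1 thr1.a=0
thr0.a=1 thr0.b=1 thr1.a=2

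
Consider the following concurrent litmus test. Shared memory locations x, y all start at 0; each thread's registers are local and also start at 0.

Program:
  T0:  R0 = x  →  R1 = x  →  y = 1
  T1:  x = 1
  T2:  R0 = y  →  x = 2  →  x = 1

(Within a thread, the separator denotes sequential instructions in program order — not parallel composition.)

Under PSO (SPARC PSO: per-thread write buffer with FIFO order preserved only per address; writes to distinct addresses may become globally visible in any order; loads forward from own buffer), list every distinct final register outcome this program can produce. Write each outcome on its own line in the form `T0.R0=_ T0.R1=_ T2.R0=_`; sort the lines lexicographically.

T0.R0=0 T0.R1=0 T2.R0=0
T0.R0=0 T0.R1=0 T2.R0=1
T0.R0=0 T0.R1=1 T2.R0=0
T0.R0=0 T0.R1=1 T2.R0=1
T0.R0=0 T0.R1=2 T2.R0=0
T0.R0=1 T0.R1=1 T2.R0=0
T0.R0=1 T0.R1=1 T2.R0=1
T0.R0=1 T0.R1=2 T2.R0=0
T0.R0=2 T0.R1=1 T2.R0=0
T0.R0=2 T0.R1=2 T2.R0=0

outcome vector order: (T0.R0,T0.R1,T2.R0)
|PSO outcomes| = 10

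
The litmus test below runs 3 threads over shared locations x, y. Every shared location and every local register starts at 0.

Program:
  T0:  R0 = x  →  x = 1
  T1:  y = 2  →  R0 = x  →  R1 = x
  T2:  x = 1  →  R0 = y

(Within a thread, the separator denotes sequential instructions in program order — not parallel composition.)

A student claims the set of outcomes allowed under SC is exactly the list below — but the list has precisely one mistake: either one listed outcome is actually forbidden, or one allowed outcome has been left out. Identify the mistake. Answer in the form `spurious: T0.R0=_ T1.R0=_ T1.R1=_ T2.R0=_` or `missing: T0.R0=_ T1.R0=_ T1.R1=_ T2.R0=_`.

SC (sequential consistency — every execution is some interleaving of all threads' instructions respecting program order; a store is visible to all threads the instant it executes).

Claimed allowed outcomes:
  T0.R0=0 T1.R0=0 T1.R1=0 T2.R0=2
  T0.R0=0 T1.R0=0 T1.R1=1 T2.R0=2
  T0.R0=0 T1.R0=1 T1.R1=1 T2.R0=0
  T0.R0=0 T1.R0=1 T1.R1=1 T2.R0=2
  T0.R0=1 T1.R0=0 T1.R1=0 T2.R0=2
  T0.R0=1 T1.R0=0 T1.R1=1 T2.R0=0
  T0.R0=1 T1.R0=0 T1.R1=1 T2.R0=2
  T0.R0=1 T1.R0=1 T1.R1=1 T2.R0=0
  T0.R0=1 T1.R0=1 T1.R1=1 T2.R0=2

spurious: T0.R0=1 T1.R0=0 T1.R1=1 T2.R0=0

outcome vector order: (T0.R0,T1.R0,T1.R1,T2.R0)
SC (8): 0002, 0012, 0110, 0112, 1002, 1012, 1110, 1112
claimed∖SC = {1010}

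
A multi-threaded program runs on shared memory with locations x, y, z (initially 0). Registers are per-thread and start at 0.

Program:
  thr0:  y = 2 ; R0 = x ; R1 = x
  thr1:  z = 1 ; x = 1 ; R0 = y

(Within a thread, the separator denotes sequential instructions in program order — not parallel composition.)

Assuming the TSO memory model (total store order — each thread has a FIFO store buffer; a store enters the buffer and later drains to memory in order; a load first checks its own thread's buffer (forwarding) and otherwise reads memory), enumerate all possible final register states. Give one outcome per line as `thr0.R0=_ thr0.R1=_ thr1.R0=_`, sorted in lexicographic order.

outcome vector order: (thr0.R0,thr0.R1,thr1.R0)
|TSO outcomes| = 6

thr0.R0=0 thr0.R1=0 thr1.R0=0
thr0.R0=0 thr0.R1=0 thr1.R0=2
thr0.R0=0 thr0.R1=1 thr1.R0=0
thr0.R0=0 thr0.R1=1 thr1.R0=2
thr0.R0=1 thr0.R1=1 thr1.R0=0
thr0.R0=1 thr0.R1=1 thr1.R0=2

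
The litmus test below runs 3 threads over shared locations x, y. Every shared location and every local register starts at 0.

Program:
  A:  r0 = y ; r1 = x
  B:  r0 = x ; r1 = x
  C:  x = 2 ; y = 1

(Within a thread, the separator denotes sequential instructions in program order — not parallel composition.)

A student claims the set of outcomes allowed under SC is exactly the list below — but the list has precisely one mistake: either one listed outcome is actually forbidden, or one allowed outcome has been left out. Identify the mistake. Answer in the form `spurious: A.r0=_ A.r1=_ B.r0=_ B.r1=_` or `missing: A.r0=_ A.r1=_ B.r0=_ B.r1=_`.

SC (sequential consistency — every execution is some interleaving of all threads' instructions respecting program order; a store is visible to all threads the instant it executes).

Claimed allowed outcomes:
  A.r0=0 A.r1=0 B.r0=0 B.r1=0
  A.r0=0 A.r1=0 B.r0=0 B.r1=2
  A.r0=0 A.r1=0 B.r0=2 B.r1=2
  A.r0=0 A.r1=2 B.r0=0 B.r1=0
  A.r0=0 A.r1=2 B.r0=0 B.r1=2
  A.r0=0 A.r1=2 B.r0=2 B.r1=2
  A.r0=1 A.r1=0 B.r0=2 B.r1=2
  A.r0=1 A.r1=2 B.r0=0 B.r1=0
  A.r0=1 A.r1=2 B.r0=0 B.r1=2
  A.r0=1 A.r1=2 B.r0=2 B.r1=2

spurious: A.r0=1 A.r1=0 B.r0=2 B.r1=2

outcome vector order: (A.r0,A.r1,B.r0,B.r1)
under SC → 0/0/0/0, 0/0/0/2, 0/0/2/2, 0/2/0/0, 0/2/0/2, 0/2/2/2, 1/2/0/0, 1/2/0/2, 1/2/2/2
claimed∖SC = {1/0/2/2}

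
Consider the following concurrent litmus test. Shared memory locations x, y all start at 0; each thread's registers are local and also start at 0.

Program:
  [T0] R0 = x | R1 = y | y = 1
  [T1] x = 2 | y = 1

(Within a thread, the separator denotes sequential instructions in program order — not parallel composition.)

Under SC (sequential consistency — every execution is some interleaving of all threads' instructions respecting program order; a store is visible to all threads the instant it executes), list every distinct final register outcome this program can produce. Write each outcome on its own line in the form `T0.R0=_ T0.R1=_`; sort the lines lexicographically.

T0.R0=0 T0.R1=0
T0.R0=0 T0.R1=1
T0.R0=2 T0.R1=0
T0.R0=2 T0.R1=1

outcome vector order: (T0.R0,T0.R1)
|SC outcomes| = 4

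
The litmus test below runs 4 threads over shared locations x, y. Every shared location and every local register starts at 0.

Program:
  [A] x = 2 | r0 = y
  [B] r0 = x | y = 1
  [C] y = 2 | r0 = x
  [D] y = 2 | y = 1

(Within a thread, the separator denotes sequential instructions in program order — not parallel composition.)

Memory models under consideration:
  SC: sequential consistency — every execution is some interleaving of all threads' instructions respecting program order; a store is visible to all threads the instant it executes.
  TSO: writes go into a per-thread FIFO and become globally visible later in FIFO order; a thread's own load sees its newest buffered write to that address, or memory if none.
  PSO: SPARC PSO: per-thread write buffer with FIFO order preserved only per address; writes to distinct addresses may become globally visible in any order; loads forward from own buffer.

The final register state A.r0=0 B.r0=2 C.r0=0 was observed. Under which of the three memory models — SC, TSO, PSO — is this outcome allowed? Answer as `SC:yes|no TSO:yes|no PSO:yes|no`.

SC:no TSO:yes PSO:yes

outcome vector order: (A.r0,B.r0,C.r0)
[SC] allowed = {002 022 100 102 120 122 200 202 220 222}
[TSO] allowed = {000 002 020 022 100 102 120 122 200 202 220 222}
[PSO] allowed = {000 002 020 022 100 102 120 122 200 202 220 222}
target 020 ∈ {TSO,PSO}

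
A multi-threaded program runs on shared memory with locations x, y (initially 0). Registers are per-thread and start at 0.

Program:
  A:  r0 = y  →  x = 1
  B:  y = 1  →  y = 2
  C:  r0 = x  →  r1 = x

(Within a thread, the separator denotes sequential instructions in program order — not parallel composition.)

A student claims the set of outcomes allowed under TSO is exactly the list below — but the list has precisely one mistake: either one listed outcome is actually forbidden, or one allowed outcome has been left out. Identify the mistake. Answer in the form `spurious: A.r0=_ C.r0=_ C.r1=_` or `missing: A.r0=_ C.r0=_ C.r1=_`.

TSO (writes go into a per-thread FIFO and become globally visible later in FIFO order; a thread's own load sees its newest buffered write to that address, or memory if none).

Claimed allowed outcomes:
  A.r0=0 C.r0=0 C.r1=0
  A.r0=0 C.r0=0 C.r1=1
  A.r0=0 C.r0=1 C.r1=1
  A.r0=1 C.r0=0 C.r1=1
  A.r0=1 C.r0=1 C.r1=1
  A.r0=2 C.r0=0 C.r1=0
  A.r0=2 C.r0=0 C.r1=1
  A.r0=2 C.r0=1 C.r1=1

outcome vector order: (A.r0,C.r0,C.r1)
TSO: 9 outcomes — {000 001 011 100 101 111 200 201 211}
TSO∖claimed = {100}

missing: A.r0=1 C.r0=0 C.r1=0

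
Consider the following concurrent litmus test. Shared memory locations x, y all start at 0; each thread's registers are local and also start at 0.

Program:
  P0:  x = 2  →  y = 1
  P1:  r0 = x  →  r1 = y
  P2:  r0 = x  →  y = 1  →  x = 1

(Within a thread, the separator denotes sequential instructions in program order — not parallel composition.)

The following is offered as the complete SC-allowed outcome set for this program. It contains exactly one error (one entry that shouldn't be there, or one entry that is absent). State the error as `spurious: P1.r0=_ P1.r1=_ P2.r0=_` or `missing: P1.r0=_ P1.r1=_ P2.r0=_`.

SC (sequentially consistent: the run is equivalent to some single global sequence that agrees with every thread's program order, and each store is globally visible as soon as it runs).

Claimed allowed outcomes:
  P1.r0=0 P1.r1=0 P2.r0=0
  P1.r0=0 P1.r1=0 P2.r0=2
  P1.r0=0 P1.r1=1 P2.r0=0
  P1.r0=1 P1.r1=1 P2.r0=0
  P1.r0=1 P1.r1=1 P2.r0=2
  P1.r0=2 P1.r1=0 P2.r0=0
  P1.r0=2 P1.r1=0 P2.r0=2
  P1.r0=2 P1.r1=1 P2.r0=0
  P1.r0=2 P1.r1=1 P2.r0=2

outcome vector order: (P1.r0,P1.r1,P2.r0)
SC (10): <0 0 0> <0 0 2> <0 1 0> <0 1 2> <1 1 0> <1 1 2> <2 0 0> <2 0 2> <2 1 0> <2 1 2>
SC∖claimed = {<0 1 2>}

missing: P1.r0=0 P1.r1=1 P2.r0=2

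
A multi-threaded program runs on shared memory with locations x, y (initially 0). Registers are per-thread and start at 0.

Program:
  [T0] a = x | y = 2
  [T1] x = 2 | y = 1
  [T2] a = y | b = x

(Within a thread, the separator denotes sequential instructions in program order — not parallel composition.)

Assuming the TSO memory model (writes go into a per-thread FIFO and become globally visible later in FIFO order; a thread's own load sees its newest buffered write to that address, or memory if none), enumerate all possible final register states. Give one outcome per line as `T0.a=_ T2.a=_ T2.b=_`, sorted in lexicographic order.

outcome vector order: (T0.a,T2.a,T2.b)
|TSO outcomes| = 9

T0.a=0 T2.a=0 T2.b=0
T0.a=0 T2.a=0 T2.b=2
T0.a=0 T2.a=1 T2.b=2
T0.a=0 T2.a=2 T2.b=0
T0.a=0 T2.a=2 T2.b=2
T0.a=2 T2.a=0 T2.b=0
T0.a=2 T2.a=0 T2.b=2
T0.a=2 T2.a=1 T2.b=2
T0.a=2 T2.a=2 T2.b=2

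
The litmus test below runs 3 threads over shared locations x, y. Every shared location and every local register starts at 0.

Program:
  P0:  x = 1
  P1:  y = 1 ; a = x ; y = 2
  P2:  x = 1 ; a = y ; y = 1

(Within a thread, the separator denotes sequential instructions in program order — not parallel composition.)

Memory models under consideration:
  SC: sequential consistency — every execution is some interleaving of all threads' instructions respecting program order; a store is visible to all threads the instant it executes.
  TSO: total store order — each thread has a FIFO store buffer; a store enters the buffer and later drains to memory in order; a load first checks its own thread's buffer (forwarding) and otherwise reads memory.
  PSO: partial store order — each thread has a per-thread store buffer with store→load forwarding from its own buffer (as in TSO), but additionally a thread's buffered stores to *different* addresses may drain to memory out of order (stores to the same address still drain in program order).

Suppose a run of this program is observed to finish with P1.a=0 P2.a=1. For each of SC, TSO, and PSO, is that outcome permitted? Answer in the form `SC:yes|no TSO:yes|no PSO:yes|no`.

outcome vector order: (P1.a,P2.a)
SC: 5 outcomes — {<0 1>; <0 2>; <1 0>; <1 1>; <1 2>}
TSO: 6 outcomes — {<0 0>; <0 1>; <0 2>; <1 0>; <1 1>; <1 2>}
PSO: 6 outcomes — {<0 0>; <0 1>; <0 2>; <1 0>; <1 1>; <1 2>}
target <0 1> ∈ {SC,TSO,PSO}

SC:yes TSO:yes PSO:yes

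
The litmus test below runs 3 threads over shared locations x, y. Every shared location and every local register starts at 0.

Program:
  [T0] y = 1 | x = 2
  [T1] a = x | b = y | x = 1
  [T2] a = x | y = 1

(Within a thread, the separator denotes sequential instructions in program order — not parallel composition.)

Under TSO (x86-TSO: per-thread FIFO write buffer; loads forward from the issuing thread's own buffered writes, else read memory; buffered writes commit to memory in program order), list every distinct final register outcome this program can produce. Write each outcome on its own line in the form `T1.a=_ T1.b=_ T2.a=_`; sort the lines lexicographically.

outcome vector order: (T1.a,T1.b,T2.a)
|TSO outcomes| = 9

T1.a=0 T1.b=0 T2.a=0
T1.a=0 T1.b=0 T2.a=1
T1.a=0 T1.b=0 T2.a=2
T1.a=0 T1.b=1 T2.a=0
T1.a=0 T1.b=1 T2.a=1
T1.a=0 T1.b=1 T2.a=2
T1.a=2 T1.b=1 T2.a=0
T1.a=2 T1.b=1 T2.a=1
T1.a=2 T1.b=1 T2.a=2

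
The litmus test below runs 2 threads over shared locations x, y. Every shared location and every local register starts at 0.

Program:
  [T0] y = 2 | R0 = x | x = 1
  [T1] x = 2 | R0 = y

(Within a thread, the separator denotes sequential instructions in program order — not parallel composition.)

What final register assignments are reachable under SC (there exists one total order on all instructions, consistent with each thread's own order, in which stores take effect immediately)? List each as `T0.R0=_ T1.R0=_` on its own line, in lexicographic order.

outcome vector order: (T0.R0,T1.R0)
|SC outcomes| = 3

T0.R0=0 T1.R0=2
T0.R0=2 T1.R0=0
T0.R0=2 T1.R0=2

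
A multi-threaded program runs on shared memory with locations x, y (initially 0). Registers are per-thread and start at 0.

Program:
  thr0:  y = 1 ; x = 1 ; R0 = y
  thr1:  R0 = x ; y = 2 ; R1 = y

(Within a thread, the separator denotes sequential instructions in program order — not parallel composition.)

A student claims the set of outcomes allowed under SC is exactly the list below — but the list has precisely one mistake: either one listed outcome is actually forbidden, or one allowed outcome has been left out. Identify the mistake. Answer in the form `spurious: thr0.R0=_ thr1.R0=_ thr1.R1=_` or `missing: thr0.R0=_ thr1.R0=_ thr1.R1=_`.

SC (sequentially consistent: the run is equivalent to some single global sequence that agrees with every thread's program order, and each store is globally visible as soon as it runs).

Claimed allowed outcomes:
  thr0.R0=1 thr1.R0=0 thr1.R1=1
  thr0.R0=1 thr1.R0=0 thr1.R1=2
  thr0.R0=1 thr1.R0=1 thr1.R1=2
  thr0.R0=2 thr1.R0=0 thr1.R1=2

outcome vector order: (thr0.R0,thr1.R0,thr1.R1)
under SC → <1 0 1>, <1 0 2>, <1 1 2>, <2 0 2>, <2 1 2>
SC∖claimed = {<2 1 2>}

missing: thr0.R0=2 thr1.R0=1 thr1.R1=2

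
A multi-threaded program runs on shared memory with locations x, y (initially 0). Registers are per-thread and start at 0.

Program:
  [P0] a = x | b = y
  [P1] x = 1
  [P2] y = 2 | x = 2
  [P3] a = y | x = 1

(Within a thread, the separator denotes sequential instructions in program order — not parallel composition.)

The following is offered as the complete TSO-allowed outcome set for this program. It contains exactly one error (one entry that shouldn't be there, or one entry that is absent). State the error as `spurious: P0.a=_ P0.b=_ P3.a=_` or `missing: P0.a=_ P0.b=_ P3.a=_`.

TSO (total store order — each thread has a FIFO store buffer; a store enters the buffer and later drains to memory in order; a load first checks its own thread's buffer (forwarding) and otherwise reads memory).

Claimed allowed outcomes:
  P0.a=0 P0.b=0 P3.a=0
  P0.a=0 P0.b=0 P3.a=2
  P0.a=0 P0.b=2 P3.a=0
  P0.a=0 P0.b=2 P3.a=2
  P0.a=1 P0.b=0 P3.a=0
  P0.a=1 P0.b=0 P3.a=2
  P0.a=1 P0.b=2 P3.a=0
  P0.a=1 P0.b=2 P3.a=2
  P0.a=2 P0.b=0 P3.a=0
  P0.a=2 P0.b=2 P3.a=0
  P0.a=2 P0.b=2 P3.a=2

outcome vector order: (P0.a,P0.b,P3.a)
[TSO] allowed = {000, 002, 020, 022, 100, 102, 120, 122, 220, 222}
claimed∖TSO = {200}

spurious: P0.a=2 P0.b=0 P3.a=0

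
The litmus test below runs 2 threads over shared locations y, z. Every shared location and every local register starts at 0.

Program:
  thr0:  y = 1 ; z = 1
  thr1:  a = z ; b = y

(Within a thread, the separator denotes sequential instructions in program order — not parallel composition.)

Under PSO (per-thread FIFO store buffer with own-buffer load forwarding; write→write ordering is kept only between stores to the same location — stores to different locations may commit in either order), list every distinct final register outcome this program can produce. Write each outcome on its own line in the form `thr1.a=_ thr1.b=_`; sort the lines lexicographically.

outcome vector order: (thr1.a,thr1.b)
|PSO outcomes| = 4

thr1.a=0 thr1.b=0
thr1.a=0 thr1.b=1
thr1.a=1 thr1.b=0
thr1.a=1 thr1.b=1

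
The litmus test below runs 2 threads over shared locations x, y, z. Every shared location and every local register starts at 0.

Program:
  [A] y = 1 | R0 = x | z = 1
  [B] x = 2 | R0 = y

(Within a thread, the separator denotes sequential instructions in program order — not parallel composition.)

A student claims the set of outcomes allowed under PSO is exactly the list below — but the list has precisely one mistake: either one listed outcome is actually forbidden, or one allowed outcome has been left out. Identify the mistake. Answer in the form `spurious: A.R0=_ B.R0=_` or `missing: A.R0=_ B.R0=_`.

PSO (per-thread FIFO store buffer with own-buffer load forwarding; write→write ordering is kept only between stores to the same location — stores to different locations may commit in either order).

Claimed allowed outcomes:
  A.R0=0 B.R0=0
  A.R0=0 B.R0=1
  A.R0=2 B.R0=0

outcome vector order: (A.R0,B.R0)
PSO (4): (0,0) (0,1) (2,0) (2,1)
PSO∖claimed = {(2,1)}

missing: A.R0=2 B.R0=1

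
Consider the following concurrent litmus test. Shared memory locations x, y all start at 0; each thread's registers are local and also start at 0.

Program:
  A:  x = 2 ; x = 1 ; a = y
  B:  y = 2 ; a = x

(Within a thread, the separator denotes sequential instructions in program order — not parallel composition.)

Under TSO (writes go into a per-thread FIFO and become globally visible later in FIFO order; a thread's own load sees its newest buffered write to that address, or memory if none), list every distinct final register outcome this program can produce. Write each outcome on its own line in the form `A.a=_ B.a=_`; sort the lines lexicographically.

A.a=0 B.a=0
A.a=0 B.a=1
A.a=0 B.a=2
A.a=2 B.a=0
A.a=2 B.a=1
A.a=2 B.a=2

outcome vector order: (A.a,B.a)
|TSO outcomes| = 6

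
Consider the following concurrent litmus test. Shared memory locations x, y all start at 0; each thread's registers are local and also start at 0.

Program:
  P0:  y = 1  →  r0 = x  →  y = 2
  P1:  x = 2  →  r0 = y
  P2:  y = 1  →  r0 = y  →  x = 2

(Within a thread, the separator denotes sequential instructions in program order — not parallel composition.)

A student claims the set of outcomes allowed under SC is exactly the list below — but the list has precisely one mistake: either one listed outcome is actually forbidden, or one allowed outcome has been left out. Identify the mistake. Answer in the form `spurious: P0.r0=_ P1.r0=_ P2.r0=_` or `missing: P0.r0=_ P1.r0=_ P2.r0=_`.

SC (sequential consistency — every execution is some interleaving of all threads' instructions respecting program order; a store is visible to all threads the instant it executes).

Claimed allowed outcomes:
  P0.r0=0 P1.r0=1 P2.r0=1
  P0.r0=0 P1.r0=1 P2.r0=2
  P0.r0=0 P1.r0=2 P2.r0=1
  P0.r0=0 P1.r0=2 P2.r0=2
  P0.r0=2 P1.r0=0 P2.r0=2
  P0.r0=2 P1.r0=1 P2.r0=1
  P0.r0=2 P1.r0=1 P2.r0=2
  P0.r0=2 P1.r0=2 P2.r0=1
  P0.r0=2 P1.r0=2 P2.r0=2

outcome vector order: (P0.r0,P1.r0,P2.r0)
SC (10): <0 1 1>, <0 1 2>, <0 2 1>, <0 2 2>, <2 0 1>, <2 0 2>, <2 1 1>, <2 1 2>, <2 2 1>, <2 2 2>
SC∖claimed = {<2 0 1>}

missing: P0.r0=2 P1.r0=0 P2.r0=1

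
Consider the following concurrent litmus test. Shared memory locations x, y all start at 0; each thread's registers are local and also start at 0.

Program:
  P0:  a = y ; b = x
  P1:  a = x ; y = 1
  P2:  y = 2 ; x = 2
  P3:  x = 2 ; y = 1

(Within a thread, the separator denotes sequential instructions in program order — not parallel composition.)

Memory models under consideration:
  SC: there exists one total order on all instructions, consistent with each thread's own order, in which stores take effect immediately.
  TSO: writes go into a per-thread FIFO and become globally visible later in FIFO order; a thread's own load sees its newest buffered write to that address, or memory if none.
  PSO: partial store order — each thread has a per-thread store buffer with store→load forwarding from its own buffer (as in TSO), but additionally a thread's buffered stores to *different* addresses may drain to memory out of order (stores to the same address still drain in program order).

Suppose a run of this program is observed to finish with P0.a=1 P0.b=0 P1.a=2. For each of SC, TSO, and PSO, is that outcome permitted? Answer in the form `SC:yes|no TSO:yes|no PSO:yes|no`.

SC:no TSO:no PSO:yes

outcome vector order: (P0.a,P0.b,P1.a)
under SC → 000; 002; 020; 022; 100; 120; 122; 200; 202; 220; 222
under TSO → 000; 002; 020; 022; 100; 120; 122; 200; 202; 220; 222
under PSO → 000; 002; 020; 022; 100; 102; 120; 122; 200; 202; 220; 222
target 102 ∈ {PSO}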